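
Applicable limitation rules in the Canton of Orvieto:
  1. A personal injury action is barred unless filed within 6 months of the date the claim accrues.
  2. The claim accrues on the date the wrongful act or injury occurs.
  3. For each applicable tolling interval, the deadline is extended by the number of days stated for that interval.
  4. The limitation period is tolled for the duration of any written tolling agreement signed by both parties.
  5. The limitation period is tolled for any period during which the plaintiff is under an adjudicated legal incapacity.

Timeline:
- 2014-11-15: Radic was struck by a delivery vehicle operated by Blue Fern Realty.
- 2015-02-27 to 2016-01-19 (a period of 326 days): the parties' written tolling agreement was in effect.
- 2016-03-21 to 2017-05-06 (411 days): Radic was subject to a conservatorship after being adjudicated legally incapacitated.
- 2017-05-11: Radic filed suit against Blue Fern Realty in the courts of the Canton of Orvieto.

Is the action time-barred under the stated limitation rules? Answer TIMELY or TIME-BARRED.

The claim accrued on 2014-11-15, the date of the act.
Adding the 6 months base period to 2014-11-15 gives a deadline of 2015-05-15, before any tolling.
Because the written tolling agreement ran from 2015-02-27 to 2016-01-19, the deadline is extended by 326 days to 2016-04-05.
The period was tolled for 411 days by the plaintiff's legal incapacity (2016-03-21 to 2017-05-06), pushing the deadline to 2017-05-21.
Radic filed on 2017-05-11, before the 2017-05-21 deadline, so the action is timely.

TIMELY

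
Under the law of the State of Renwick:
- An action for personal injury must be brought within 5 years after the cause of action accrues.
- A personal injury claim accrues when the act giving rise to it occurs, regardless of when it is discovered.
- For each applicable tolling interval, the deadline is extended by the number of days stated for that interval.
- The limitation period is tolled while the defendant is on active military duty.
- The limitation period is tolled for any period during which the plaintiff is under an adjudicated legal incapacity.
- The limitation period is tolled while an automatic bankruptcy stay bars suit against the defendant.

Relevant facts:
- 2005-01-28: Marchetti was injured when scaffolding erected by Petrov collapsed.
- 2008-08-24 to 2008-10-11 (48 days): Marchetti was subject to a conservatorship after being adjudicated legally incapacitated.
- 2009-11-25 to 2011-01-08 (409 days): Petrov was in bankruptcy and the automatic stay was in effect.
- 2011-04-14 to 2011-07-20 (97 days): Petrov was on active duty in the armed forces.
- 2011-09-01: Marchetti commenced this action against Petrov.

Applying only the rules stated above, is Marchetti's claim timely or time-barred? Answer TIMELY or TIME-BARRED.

The cause of action accrued on 2005-01-28, the date of the act.
The untolled deadline — 5 years after 2005-01-28 — is 2010-01-28.
Because the plaintiff's legal incapacity ran from 2008-08-24 to 2008-10-11, the deadline is extended by 48 days to 2010-03-17.
The period was tolled for 409 days by the automatic bankruptcy stay (2009-11-25 to 2011-01-08), pushing the deadline to 2011-04-30.
The period was tolled for 97 days by the defendant's active military service (2011-04-14 to 2011-07-20), pushing the deadline to 2011-08-05.
The 2011-09-01 filing falls after the 2011-08-05 deadline; the claim is time-barred.

TIME-BARRED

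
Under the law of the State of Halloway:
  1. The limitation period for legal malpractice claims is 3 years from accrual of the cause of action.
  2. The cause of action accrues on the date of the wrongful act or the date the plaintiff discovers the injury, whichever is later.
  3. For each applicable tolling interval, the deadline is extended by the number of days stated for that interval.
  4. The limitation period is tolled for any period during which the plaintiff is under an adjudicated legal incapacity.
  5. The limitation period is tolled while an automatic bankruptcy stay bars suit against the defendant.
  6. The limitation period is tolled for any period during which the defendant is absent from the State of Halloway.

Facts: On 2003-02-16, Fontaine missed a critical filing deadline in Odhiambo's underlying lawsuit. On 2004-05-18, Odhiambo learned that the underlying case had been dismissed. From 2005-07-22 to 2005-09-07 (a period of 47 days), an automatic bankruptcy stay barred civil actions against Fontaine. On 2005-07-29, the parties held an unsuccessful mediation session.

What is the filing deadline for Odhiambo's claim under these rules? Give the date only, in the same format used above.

The claim accrued on 2004-05-18 — the later of the 2003-02-16 act and the 2004-05-18 discovery.
The untolled deadline — 3 years after 2004-05-18 — is 2007-05-18.
The automatic bankruptcy stay from 2005-07-22 to 2005-09-07 tolled the period for 47 days, extending the deadline to 2007-07-04.
The other events in the timeline have no effect on the limitation period under the stated rules.

2007-07-04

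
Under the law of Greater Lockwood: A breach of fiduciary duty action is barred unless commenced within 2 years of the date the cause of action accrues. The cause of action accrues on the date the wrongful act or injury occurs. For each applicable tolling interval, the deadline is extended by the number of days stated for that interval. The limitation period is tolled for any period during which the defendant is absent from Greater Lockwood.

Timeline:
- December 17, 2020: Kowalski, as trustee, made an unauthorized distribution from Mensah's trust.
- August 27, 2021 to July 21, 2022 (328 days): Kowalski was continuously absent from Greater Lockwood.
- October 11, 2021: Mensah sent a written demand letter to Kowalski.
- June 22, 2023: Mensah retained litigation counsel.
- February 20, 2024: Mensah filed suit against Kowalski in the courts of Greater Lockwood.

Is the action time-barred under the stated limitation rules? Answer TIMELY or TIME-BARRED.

The cause of action accrued on December 17, 2020, the date of the act.
Adding the 2 years base period to December 17, 2020 gives a deadline of December 17, 2022, before any tolling.
The defendant's absence from the jurisdiction from August 27, 2021 to July 21, 2022 tolled the period for 328 days, extending the deadline to November 10, 2023.
The other events in the timeline have no effect on the limitation period under the stated rules.
Filing on February 20, 2024 missed the November 10, 2023 deadline — the action is time-barred.

TIME-BARRED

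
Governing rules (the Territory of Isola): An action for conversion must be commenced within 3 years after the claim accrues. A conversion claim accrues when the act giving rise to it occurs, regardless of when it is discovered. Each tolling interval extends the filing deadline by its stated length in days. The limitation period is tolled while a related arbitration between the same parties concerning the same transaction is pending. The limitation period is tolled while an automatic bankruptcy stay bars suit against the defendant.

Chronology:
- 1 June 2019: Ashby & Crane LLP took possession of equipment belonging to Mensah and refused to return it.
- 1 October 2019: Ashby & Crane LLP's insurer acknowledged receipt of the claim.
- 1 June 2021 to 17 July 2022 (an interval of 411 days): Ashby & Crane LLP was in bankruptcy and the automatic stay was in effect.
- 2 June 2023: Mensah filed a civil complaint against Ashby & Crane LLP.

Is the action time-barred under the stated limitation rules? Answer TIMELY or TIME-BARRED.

The claim accrued on 1 June 2019, the date of the act.
The untolled deadline — 3 years after 1 June 2019 — is 1 June 2022.
Because the automatic bankruptcy stay ran from 1 June 2021 to 17 July 2022, the deadline is extended by 411 days to 17 July 2023.
The other events in the timeline have no effect on the limitation period under the stated rules.
Mensah filed on 2 June 2023, before the 17 July 2023 deadline, so the action is timely.

TIMELY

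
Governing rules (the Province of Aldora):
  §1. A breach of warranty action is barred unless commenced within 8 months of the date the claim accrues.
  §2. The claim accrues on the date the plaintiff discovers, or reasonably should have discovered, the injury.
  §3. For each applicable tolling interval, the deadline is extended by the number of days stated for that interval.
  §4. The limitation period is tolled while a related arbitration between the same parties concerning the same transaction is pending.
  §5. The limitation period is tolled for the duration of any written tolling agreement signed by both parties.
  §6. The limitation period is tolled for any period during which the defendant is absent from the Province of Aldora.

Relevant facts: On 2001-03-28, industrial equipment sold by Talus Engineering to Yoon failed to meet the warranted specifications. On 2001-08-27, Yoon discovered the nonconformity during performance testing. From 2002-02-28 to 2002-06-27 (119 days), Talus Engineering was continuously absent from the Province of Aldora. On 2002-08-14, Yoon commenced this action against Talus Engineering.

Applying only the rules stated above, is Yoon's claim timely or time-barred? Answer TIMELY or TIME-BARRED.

TIMELY

The claim did not accrue until Yoon discovered the injury on 2001-08-27; the 2001-03-28 act date does not start the clock under the stated rule.
Adding the 8 months base period to 2001-08-27 gives a deadline of 2002-04-27, before any tolling.
Because the defendant's absence from the jurisdiction ran from 2002-02-28 to 2002-06-27, the deadline is extended by 119 days to 2002-08-24.
Filing on 2002-08-14 beat the 2002-08-24 deadline — the action is timely.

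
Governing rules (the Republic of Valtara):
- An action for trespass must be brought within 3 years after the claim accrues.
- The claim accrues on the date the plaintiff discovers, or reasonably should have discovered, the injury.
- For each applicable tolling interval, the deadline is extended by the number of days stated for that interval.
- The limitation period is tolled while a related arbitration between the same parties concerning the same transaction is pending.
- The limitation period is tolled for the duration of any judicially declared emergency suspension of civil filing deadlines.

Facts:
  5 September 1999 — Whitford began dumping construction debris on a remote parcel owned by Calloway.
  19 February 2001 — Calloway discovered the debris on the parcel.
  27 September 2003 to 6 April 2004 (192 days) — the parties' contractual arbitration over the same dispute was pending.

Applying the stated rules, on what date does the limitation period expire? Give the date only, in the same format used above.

29 August 2004

The claim did not accrue until Calloway discovered the injury on 19 February 2001; the 5 September 1999 act date does not start the clock under the stated rule.
The untolled deadline — 3 years after 19 February 2001 — is 19 February 2004.
The period was tolled for 192 days by the pending related arbitration (27 September 2003 to 6 April 2004), pushing the deadline to 29 August 2004.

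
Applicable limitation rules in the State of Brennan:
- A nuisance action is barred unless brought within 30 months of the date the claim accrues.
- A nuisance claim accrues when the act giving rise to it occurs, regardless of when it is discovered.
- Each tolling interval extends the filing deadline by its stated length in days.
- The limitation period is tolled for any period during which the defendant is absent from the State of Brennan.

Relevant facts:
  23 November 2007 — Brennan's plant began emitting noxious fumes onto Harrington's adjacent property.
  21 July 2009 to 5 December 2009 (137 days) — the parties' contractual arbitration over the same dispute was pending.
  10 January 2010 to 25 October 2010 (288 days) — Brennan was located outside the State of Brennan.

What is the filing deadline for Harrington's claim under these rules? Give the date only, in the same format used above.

The claim accrued on 23 November 2007, when the wrongful act occurred.
Adding the 30 months base period to 23 November 2007 gives a deadline of 23 May 2010, before any tolling.
The period was tolled for 288 days by the defendant's absence from the jurisdiction (10 January 2010 to 25 October 2010), pushing the deadline to 7 March 2011.
The pending related arbitration from 21 July 2009 to 5 December 2009 does not toll the period, because no stated rule makes a pending arbitration a tolling event.

7 March 2011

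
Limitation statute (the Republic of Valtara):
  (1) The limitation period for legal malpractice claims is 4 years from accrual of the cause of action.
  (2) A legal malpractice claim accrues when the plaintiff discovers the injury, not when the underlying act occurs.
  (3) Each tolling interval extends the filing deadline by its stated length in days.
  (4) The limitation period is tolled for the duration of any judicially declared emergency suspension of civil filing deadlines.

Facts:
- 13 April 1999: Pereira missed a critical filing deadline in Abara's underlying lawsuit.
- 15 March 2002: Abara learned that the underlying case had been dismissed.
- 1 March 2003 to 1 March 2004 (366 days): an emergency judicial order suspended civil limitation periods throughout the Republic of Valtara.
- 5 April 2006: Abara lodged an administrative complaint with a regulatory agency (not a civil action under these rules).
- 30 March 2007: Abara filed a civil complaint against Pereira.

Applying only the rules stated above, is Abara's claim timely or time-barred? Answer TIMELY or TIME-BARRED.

Accrual is tied to discovery, so the period began on 15 March 2002 rather than on 13 April 1999 when the act occurred.
4 years from 15 March 2002 is 15 March 2006.
The emergency suspension of filing deadlines from 1 March 2003 to 1 March 2004 tolled the period for 366 days, extending the deadline to 16 March 2007.
Nothing else in the chronology tolls or restarts the period.
The 30 March 2007 filing falls after the 16 March 2007 deadline; the claim is time-barred.

TIME-BARRED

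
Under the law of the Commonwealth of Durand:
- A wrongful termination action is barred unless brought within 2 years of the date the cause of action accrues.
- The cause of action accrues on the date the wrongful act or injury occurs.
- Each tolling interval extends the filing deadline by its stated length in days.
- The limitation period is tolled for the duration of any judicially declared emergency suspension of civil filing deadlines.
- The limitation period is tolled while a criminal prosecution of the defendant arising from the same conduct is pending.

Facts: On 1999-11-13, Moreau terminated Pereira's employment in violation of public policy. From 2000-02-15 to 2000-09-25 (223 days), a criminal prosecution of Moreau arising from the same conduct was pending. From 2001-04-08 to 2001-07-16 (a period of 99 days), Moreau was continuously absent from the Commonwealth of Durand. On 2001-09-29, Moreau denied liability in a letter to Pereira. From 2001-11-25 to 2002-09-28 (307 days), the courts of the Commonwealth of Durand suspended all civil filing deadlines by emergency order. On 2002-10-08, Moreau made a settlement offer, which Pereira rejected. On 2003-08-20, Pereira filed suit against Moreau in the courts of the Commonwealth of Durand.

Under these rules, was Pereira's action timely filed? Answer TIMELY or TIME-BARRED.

The cause of action accrued on 1999-11-13, the date of the act.
Adding the 2 years base period to 1999-11-13 gives a deadline of 2001-11-13, before any tolling.
The period was tolled for 223 days by the pending criminal prosecution (2000-02-15 to 2000-09-25), pushing the deadline to 2002-06-24.
Because the emergency suspension of filing deadlines ran from 2001-11-25 to 2002-09-28, the deadline is extended by 307 days to 2003-04-27.
No stated provision tolls the period for the defendant's absence, so the interval from 2001-04-08 to 2001-07-16 has no effect on the deadline.
Nothing else in the chronology tolls or restarts the period.
Filing on 2003-08-20 missed the 2003-04-27 deadline — the action is time-barred.

TIME-BARRED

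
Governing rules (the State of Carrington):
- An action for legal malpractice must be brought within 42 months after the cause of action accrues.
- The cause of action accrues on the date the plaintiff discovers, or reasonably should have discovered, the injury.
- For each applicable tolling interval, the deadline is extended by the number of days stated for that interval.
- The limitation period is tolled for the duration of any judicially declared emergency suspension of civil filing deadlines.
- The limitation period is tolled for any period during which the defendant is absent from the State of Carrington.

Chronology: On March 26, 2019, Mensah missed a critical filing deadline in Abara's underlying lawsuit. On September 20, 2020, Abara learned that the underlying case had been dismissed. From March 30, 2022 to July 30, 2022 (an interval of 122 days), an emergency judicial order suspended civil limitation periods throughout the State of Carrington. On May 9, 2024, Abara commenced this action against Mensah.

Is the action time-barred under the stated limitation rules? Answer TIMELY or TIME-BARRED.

TIMELY

The claim did not accrue until Abara discovered the injury on September 20, 2020; the March 26, 2019 act date does not start the clock under the stated rule.
The untolled deadline — 42 months after September 20, 2020 — is March 20, 2024.
Because the emergency suspension of filing deadlines ran from March 30, 2022 to July 30, 2022, the deadline is extended by 122 days to July 20, 2024.
Abara filed on May 9, 2024, before the July 20, 2024 deadline, so the action is timely.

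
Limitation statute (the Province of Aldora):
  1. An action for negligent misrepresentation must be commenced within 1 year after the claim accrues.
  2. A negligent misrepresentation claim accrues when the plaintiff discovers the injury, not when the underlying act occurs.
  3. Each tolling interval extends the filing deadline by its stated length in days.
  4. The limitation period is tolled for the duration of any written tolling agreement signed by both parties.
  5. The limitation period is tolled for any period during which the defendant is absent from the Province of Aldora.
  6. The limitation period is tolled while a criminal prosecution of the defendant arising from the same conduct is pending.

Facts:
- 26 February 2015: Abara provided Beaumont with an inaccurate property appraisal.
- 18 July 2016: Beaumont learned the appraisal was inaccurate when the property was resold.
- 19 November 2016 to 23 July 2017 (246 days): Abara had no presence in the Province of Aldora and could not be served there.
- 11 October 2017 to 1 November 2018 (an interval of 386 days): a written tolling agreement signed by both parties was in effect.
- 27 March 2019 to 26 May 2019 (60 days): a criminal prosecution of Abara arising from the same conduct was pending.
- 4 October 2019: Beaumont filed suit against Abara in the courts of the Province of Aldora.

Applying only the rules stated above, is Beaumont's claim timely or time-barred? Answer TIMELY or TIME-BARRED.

Under the discovery rule, the claim accrued on 18 July 2016, when Beaumont discovered the injury — not on the 26 February 2015 date of the underlying act.
The untolled deadline — 1 year after 18 July 2016 — is 18 July 2017.
Because the defendant's absence from the jurisdiction ran from 19 November 2016 to 23 July 2017, the deadline is extended by 246 days to 21 March 2018.
The period was tolled for 386 days by the written tolling agreement (11 October 2017 to 1 November 2018), pushing the deadline to 11 April 2019.
Because the pending criminal prosecution ran from 27 March 2019 to 26 May 2019, the deadline is extended by 60 days to 10 June 2019.
The 4 October 2019 filing falls after the 10 June 2019 deadline; the claim is time-barred.

TIME-BARRED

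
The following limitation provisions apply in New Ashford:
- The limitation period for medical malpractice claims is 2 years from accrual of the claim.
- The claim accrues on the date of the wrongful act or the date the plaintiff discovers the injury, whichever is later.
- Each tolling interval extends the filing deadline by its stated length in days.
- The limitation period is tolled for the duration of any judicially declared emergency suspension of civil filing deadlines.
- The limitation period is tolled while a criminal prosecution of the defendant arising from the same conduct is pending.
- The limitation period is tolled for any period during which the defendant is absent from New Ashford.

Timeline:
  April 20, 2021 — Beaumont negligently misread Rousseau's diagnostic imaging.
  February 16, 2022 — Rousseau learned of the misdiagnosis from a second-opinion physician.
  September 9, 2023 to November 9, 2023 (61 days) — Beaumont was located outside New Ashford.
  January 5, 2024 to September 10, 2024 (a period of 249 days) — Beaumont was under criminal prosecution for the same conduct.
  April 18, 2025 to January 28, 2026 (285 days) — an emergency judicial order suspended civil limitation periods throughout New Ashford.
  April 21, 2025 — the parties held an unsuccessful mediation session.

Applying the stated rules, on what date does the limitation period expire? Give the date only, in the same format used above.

December 22, 2024

Taking the later of the act (April 20, 2021) and discovery (February 16, 2022), the claim accrued on February 16, 2022.
Adding the 2 years base period to February 16, 2022 gives a deadline of February 16, 2024, before any tolling.
The defendant's absence from the jurisdiction from September 9, 2023 to November 9, 2023 tolled the period for 61 days, extending the deadline to April 17, 2024.
Because the pending criminal prosecution ran from January 5, 2024 to September 10, 2024, the deadline is extended by 249 days to December 22, 2024.
The emergency suspension of filing deadlines from April 18, 2025 to January 28, 2026 began after the period had already run on December 22, 2024, so it has no tolling effect.
Nothing else in the chronology tolls or restarts the period.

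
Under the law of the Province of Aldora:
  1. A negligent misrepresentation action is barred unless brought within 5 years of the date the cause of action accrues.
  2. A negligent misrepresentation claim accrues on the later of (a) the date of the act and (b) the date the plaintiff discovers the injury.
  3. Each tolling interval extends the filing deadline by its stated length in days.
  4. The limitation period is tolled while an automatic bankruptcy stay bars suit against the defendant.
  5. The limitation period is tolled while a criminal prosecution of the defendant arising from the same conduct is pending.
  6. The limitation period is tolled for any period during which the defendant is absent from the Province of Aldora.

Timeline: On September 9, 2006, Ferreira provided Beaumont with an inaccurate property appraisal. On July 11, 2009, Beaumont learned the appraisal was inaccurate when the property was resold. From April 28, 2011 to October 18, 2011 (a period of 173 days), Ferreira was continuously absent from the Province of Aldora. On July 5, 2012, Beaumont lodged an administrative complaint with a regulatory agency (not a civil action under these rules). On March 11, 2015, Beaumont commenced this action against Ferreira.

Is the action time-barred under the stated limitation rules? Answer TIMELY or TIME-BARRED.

Taking the later of the act (September 9, 2006) and discovery (July 11, 2009), the claim accrued on July 11, 2009.
The untolled deadline — 5 years after July 11, 2009 — is July 11, 2014.
The period was tolled for 173 days by the defendant's absence from the jurisdiction (April 28, 2011 to October 18, 2011), pushing the deadline to December 31, 2014.
Nothing else in the chronology tolls or restarts the period.
Beaumont filed on March 11, 2015, after the December 31, 2014 deadline, so the action is time-barred.

TIME-BARRED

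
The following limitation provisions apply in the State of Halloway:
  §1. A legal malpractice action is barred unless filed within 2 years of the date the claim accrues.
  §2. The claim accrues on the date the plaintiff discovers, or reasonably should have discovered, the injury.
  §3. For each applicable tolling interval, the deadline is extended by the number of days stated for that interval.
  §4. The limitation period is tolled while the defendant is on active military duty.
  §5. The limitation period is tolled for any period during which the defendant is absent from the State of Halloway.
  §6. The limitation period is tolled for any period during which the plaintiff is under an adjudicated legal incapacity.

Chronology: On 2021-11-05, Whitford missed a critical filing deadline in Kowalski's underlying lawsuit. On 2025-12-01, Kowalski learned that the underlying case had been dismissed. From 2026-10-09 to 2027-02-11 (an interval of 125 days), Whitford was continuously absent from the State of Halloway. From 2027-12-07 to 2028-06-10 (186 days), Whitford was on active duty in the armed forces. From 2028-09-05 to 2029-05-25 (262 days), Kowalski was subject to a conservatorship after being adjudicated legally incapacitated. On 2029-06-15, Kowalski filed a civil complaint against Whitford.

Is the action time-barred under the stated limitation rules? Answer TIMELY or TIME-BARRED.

TIMELY

Accrual is tied to discovery, so the period began on 2025-12-01 rather than on 2021-11-05 when the act occurred.
The untolled deadline — 2 years after 2025-12-01 — is 2027-12-01.
The defendant's absence from the jurisdiction from 2026-10-09 to 2027-02-11 tolled the period for 125 days, extending the deadline to 2028-04-04.
The period was tolled for 186 days by the defendant's active military service (2027-12-07 to 2028-06-10), pushing the deadline to 2028-10-07.
The plaintiff's legal incapacity from 2028-09-05 to 2029-05-25 tolled the period for 262 days, extending the deadline to 2029-06-26.
Filing on 2029-06-15 beat the 2029-06-26 deadline — the action is timely.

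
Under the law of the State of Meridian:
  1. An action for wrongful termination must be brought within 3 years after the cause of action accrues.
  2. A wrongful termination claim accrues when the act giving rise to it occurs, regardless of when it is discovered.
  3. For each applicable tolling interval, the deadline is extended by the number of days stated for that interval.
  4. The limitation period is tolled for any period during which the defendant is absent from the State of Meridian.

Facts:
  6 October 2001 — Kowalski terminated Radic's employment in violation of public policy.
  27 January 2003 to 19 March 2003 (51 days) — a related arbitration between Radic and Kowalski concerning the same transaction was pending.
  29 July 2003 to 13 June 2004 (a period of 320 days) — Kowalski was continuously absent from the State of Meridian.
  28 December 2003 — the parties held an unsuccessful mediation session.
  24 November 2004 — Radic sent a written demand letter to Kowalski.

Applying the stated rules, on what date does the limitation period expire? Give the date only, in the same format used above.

22 August 2005

The cause of action accrued on 6 October 2001, the date of the act.
The untolled deadline — 3 years after 6 October 2001 — is 6 October 2004.
The defendant's absence from the jurisdiction from 29 July 2003 to 13 June 2004 tolled the period for 320 days, extending the deadline to 22 August 2005.
Although a pending arbitration ran from 27 January 2003 to 19 March 2003, the stated rules do not make that a tolling event, so it is disregarded.
The other events in the timeline have no effect on the limitation period under the stated rules.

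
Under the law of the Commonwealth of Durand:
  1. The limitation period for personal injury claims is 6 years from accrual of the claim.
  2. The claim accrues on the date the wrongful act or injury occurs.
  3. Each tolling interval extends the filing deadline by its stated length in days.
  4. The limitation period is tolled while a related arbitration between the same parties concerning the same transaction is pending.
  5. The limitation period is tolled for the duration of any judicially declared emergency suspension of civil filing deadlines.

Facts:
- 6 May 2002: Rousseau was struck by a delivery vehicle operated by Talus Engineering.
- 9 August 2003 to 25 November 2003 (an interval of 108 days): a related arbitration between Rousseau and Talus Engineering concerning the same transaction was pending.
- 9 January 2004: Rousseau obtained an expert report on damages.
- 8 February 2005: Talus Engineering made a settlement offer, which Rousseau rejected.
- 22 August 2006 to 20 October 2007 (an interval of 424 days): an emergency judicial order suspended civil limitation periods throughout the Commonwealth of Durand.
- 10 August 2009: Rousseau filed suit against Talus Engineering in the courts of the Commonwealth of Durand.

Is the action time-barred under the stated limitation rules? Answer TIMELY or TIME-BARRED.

The claim accrued on 6 May 2002, when the wrongful act occurred.
The untolled deadline — 6 years after 6 May 2002 — is 6 May 2008.
The pending related arbitration from 9 August 2003 to 25 November 2003 tolled the period for 108 days, extending the deadline to 22 August 2008.
Because the emergency suspension of filing deadlines ran from 22 August 2006 to 20 October 2007, the deadline is extended by 424 days to 20 October 2009.
Nothing else in the chronology tolls or restarts the period.
Filing on 10 August 2009 beat the 20 October 2009 deadline — the action is timely.

TIMELY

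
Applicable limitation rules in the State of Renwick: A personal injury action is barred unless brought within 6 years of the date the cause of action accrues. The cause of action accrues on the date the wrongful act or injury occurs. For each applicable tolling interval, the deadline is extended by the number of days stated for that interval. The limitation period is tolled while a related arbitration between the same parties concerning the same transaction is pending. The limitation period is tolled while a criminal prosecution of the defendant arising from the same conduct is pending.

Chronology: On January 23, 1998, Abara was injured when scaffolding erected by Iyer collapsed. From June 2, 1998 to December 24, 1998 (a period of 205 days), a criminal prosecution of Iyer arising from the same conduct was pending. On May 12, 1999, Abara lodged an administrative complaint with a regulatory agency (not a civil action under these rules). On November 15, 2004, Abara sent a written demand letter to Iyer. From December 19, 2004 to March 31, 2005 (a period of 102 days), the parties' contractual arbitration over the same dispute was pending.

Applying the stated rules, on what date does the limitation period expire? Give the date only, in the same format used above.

August 15, 2004

The claim accrued on January 23, 1998, when the wrongful act occurred.
6 years from January 23, 1998 is January 23, 2004.
Because the pending criminal prosecution ran from June 2, 1998 to December 24, 1998, the deadline is extended by 205 days to August 15, 2004.
The pending related arbitration starting December 19, 2004 came too late — the period had run on August 15, 2004 — and so does not extend the deadline.
The other events in the timeline have no effect on the limitation period under the stated rules.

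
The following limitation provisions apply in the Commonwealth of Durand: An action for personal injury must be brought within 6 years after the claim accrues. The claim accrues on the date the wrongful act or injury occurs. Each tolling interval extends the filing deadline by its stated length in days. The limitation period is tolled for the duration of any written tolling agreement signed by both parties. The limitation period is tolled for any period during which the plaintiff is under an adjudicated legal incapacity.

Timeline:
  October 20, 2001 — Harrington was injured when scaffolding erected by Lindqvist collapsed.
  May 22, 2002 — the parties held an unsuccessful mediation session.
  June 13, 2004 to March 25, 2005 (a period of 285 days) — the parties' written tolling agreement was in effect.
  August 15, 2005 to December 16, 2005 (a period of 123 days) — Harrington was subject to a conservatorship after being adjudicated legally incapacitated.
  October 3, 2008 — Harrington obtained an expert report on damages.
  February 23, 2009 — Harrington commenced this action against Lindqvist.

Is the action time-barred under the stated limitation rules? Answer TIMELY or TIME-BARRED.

TIME-BARRED

The claim accrued on October 20, 2001, the date of the act.
Adding the 6 years base period to October 20, 2001 gives a deadline of October 20, 2007, before any tolling.
Because the written tolling agreement ran from June 13, 2004 to March 25, 2005, the deadline is extended by 285 days to July 31, 2008.
Because the plaintiff's legal incapacity ran from August 15, 2005 to December 16, 2005, the deadline is extended by 123 days to December 1, 2008.
The other events in the timeline have no effect on the limitation period under the stated rules.
Filing on February 23, 2009 missed the December 1, 2008 deadline — the action is time-barred.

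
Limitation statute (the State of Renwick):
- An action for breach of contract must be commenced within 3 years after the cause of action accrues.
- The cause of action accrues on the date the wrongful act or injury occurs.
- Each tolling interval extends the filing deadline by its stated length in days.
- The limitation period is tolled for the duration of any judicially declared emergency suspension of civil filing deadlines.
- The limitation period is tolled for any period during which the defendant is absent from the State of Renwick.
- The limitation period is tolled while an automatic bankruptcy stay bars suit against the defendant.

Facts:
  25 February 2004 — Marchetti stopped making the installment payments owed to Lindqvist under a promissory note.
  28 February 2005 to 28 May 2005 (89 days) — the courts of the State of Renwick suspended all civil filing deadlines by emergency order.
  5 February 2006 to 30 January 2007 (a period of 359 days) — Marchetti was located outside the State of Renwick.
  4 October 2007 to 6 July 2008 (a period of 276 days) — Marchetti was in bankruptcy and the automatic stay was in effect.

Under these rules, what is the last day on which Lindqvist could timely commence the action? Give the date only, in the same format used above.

18 February 2009

The limitation period began to run on 25 February 2004.
3 years from 25 February 2004 is 25 February 2007.
Because the emergency suspension of filing deadlines ran from 28 February 2005 to 28 May 2005, the deadline is extended by 89 days to 25 May 2007.
Because the defendant's absence from the jurisdiction ran from 5 February 2006 to 30 January 2007, the deadline is extended by 359 days to 18 May 2008.
Because the automatic bankruptcy stay ran from 4 October 2007 to 6 July 2008, the deadline is extended by 276 days to 18 February 2009.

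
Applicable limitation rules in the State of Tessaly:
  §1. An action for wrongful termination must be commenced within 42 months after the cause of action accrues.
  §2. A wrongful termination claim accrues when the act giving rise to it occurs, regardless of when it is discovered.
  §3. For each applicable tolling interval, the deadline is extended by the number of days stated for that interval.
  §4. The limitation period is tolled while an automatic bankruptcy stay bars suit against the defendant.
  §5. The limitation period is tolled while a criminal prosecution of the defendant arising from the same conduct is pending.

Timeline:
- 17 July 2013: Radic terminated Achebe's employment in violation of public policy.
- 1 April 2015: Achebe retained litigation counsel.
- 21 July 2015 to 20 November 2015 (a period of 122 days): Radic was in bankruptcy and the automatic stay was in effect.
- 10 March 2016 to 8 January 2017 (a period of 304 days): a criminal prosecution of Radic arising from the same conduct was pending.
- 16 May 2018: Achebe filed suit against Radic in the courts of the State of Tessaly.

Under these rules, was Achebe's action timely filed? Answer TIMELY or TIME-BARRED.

The claim accrued on 17 July 2013, when the wrongful act occurred.
42 months from 17 July 2013 is 17 January 2017.
The automatic bankruptcy stay from 21 July 2015 to 20 November 2015 tolled the period for 122 days, extending the deadline to 19 May 2017.
The period was tolled for 304 days by the pending criminal prosecution (10 March 2016 to 8 January 2017), pushing the deadline to 19 March 2018.
The other events in the timeline have no effect on the limitation period under the stated rules.
The 16 May 2018 filing falls after the 19 March 2018 deadline; the claim is time-barred.

TIME-BARRED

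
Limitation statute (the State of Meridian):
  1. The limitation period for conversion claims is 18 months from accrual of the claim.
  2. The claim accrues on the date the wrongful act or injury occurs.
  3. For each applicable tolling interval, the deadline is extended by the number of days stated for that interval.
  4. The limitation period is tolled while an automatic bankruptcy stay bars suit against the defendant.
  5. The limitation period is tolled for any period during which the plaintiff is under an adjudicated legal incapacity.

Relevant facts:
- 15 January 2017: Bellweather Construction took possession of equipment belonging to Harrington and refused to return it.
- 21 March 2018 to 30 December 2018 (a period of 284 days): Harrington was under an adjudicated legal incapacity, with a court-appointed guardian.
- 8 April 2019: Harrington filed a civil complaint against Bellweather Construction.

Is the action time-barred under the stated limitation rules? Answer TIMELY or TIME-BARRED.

The limitation period began to run on 15 January 2017.
Adding the 18 months base period to 15 January 2017 gives a deadline of 15 July 2018, before any tolling.
Because the plaintiff's legal incapacity ran from 21 March 2018 to 30 December 2018, the deadline is extended by 284 days to 25 April 2019.
Filing on 8 April 2019 beat the 25 April 2019 deadline — the action is timely.

TIMELY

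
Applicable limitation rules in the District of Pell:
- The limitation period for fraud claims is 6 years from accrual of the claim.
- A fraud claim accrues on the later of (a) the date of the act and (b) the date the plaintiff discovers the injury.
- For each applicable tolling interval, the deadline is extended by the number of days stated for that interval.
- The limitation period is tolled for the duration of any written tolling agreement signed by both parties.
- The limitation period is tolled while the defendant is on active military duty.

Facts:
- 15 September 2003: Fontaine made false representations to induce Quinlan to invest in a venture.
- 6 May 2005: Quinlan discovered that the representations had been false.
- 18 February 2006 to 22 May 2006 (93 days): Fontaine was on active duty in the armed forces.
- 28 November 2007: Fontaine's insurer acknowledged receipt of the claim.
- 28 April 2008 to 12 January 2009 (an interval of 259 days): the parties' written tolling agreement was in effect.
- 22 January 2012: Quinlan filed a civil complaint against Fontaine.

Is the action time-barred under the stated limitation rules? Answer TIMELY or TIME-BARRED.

TIMELY

Because discovery on 6 May 2005 post-dates the 15 September 2003 act, accrual under the later-of rule falls on 6 May 2005.
6 years from 6 May 2005 is 6 May 2011.
Because the defendant's active military service ran from 18 February 2006 to 22 May 2006, the deadline is extended by 93 days to 7 August 2011.
The period was tolled for 259 days by the written tolling agreement (28 April 2008 to 12 January 2009), pushing the deadline to 22 April 2012.
Nothing else in the chronology tolls or restarts the period.
Quinlan filed on 22 January 2012, before the 22 April 2012 deadline, so the action is timely.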